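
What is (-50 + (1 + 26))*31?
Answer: -713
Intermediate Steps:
(-50 + (1 + 26))*31 = (-50 + 27)*31 = -23*31 = -713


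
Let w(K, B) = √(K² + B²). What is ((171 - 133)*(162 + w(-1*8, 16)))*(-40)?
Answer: -246240 - 12160*√5 ≈ -2.7343e+5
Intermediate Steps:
w(K, B) = √(B² + K²)
((171 - 133)*(162 + w(-1*8, 16)))*(-40) = ((171 - 133)*(162 + √(16² + (-1*8)²)))*(-40) = (38*(162 + √(256 + (-8)²)))*(-40) = (38*(162 + √(256 + 64)))*(-40) = (38*(162 + √320))*(-40) = (38*(162 + 8*√5))*(-40) = (6156 + 304*√5)*(-40) = -246240 - 12160*√5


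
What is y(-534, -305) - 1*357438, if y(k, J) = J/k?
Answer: -190871587/534 ≈ -3.5744e+5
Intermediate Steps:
y(-534, -305) - 1*357438 = -305/(-534) - 1*357438 = -305*(-1/534) - 357438 = 305/534 - 357438 = -190871587/534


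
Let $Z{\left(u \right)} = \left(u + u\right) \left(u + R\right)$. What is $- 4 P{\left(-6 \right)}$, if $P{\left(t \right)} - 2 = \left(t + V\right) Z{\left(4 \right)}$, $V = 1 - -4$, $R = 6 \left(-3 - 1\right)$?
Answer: $-648$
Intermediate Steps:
$R = -24$ ($R = 6 \left(-4\right) = -24$)
$V = 5$ ($V = 1 + 4 = 5$)
$Z{\left(u \right)} = 2 u \left(-24 + u\right)$ ($Z{\left(u \right)} = \left(u + u\right) \left(u - 24\right) = 2 u \left(-24 + u\right)$)
$P{\left(t \right)} = -798 - 160 t$ ($P{\left(t \right)} = 2 + \left(t + 5\right) 2 \cdot 4 \left(-24 + 4\right) = 2 + \left(5 + t\right) 2 \cdot 4 \left(-20\right) = 2 + \left(5 + t\right) \left(-160\right) = 2 - \left(800 + 160 t\right) = -798 - 160 t$)
$- 4 P{\left(-6 \right)} = - 4 \left(-798 - -960\right) = - 4 \left(-798 + 960\right) = \left(-4\right) 162 = -648$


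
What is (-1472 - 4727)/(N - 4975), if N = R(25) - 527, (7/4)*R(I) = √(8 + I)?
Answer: 278539667/247221278 + 43393*√33/370831917 ≈ 1.1274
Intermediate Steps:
R(I) = 4*√(8 + I)/7
N = -527 + 4*√33/7 (N = 4*√(8 + 25)/7 - 527 = 4*√33/7 - 527 = -527 + 4*√33/7 ≈ -523.72)
(-1472 - 4727)/(N - 4975) = (-1472 - 4727)/((-527 + 4*√33/7) - 4975) = -6199/(-5502 + 4*√33/7)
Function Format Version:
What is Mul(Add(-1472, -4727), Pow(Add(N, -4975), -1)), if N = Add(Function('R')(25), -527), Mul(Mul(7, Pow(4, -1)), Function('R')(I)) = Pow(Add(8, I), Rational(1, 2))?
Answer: Add(Rational(278539667, 247221278), Mul(Rational(43393, 370831917), Pow(33, Rational(1, 2)))) ≈ 1.1274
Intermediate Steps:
Function('R')(I) = Mul(Rational(4, 7), Pow(Add(8, I), Rational(1, 2)))
N = Add(-527, Mul(Rational(4, 7), Pow(33, Rational(1, 2)))) (N = Add(Mul(Rational(4, 7), Pow(Add(8, 25), Rational(1, 2))), -527) = Add(Mul(Rational(4, 7), Pow(33, Rational(1, 2))), -527) = Add(-527, Mul(Rational(4, 7), Pow(33, Rational(1, 2)))) ≈ -523.72)
Mul(Add(-1472, -4727), Pow(Add(N, -4975), -1)) = Mul(Add(-1472, -4727), Pow(Add(Add(-527, Mul(Rational(4, 7), Pow(33, Rational(1, 2)))), -4975), -1)) = Mul(-6199, Pow(Add(-5502, Mul(Rational(4, 7), Pow(33, Rational(1, 2)))), -1))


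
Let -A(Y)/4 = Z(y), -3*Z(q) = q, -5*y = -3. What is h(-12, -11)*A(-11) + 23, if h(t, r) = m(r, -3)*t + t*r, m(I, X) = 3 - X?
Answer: 71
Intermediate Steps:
y = ⅗ (y = -⅕*(-3) = ⅗ ≈ 0.60000)
Z(q) = -q/3
h(t, r) = 6*t + r*t (h(t, r) = (3 - 1*(-3))*t + t*r = (3 + 3)*t + r*t = 6*t + r*t)
A(Y) = ⅘ (A(Y) = -(-4)*3/(3*5) = -4*(-⅕) = ⅘)
h(-12, -11)*A(-11) + 23 = -12*(6 - 11)*(⅘) + 23 = -12*(-5)*(⅘) + 23 = 60*(⅘) + 23 = 48 + 23 = 71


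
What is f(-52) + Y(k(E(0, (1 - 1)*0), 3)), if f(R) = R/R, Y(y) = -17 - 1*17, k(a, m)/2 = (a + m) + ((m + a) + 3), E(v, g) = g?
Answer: -33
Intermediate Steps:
k(a, m) = 6 + 4*a + 4*m (k(a, m) = 2*((a + m) + ((m + a) + 3)) = 2*((a + m) + ((a + m) + 3)) = 2*((a + m) + (3 + a + m)) = 2*(3 + 2*a + 2*m) = 6 + 4*a + 4*m)
Y(y) = -34 (Y(y) = -17 - 17 = -34)
f(R) = 1
f(-52) + Y(k(E(0, (1 - 1)*0), 3)) = 1 - 34 = -33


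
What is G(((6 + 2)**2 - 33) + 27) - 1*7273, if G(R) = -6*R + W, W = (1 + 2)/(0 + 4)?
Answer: -30481/4 ≈ -7620.3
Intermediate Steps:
W = 3/4 ≈ 0.75000
G(R) = 3/4 - 6*R (G(R) = -6*R + 3/4 = 3/4 - 6*R)
G(((6 + 2)**2 - 33) + 27) - 1*7273 = (3/4 - 6*(((6 + 2)**2 - 33) + 27)) - 1*7273 = (3/4 - 6*((8**2 - 33) + 27)) - 7273 = (3/4 - 6*((64 - 33) + 27)) - 7273 = (3/4 - 6*(31 + 27)) - 7273 = (3/4 - 6*58) - 7273 = (3/4 - 348) - 7273 = -1389/4 - 7273 = -30481/4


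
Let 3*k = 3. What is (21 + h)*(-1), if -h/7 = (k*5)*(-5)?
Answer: -196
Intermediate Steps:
k = 1 (k = (⅓)*3 = 1)
h = 175 (h = -7*1*5*(-5) = -35*(-5) = -7*(-25) = 175)
(21 + h)*(-1) = (21 + 175)*(-1) = 196*(-1) = -196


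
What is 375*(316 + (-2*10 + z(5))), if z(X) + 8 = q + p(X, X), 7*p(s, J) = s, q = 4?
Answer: 768375/7 ≈ 1.0977e+5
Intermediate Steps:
p(s, J) = s/7
z(X) = -4 + X/7 (z(X) = -8 + (4 + X/7) = -4 + X/7)
375*(316 + (-2*10 + z(5))) = 375*(316 + (-2*10 + (-4 + (⅐)*5))) = 375*(316 + (-20 + (-4 + 5/7))) = 375*(316 + (-20 - 23/7)) = 375*(316 - 163/7) = 375*(2049/7) = 768375/7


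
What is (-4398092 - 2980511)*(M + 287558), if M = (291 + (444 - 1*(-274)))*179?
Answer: -3454433187907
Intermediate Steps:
M = 180611 (M = (291 + (444 + 274))*179 = (291 + 718)*179 = 1009*179 = 180611)
(-4398092 - 2980511)*(M + 287558) = (-4398092 - 2980511)*(180611 + 287558) = -7378603*468169 = -3454433187907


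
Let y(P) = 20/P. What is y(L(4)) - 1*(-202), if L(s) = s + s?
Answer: 409/2 ≈ 204.50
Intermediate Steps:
L(s) = 2*s
y(L(4)) - 1*(-202) = 20/((2*4)) - 1*(-202) = 20/8 + 202 = 20*(1/8) + 202 = 5/2 + 202 = 409/2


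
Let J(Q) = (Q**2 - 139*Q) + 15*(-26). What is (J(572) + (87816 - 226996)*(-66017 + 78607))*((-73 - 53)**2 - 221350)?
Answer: 359996389075236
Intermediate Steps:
J(Q) = -390 + Q**2 - 139*Q (J(Q) = (Q**2 - 139*Q) - 390 = -390 + Q**2 - 139*Q)
(J(572) + (87816 - 226996)*(-66017 + 78607))*((-73 - 53)**2 - 221350) = ((-390 + 572**2 - 139*572) + (87816 - 226996)*(-66017 + 78607))*((-73 - 53)**2 - 221350) = ((-390 + 327184 - 79508) - 139180*12590)*((-126)**2 - 221350) = (247286 - 1752276200)*(15876 - 221350) = -1752028914*(-205474) = 359996389075236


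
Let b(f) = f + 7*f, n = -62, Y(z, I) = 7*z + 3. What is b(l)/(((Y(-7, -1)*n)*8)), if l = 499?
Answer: 499/2852 ≈ 0.17496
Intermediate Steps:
Y(z, I) = 3 + 7*z
b(f) = 8*f
b(l)/(((Y(-7, -1)*n)*8)) = (8*499)/((((3 + 7*(-7))*(-62))*8)) = 3992/((((3 - 49)*(-62))*8)) = 3992/((-46*(-62)*8)) = 3992/((2852*8)) = 3992/22816 = 3992*(1/22816) = 499/2852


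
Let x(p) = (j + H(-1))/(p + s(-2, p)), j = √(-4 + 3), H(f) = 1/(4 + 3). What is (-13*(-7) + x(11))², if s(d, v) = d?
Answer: 10959569/1323 + 11468*I/567 ≈ 8283.9 + 20.226*I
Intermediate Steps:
H(f) = ⅐ (H(f) = 1/7 = ⅐)
j = I (j = √(-1) = I ≈ 1.0*I)
x(p) = (⅐ + I)/(-2 + p) (x(p) = (I + ⅐)/(p - 2) = (⅐ + I)/(-2 + p))
(-13*(-7) + x(11))² = (-13*(-7) + (⅐ + I)/(-2 + 11))² = (91 + (⅐ + I)/9)² = (91 + (1/63 + I/9))² = (5734/63 + I/9)²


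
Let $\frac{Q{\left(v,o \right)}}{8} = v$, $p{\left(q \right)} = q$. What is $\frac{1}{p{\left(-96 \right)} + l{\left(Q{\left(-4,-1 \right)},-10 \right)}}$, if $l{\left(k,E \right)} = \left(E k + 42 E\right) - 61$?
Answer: $- \frac{1}{257} \approx -0.0038911$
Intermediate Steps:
$Q{\left(v,o \right)} = 8 v$
$l{\left(k,E \right)} = -61 + 42 E + E k$ ($l{\left(k,E \right)} = \left(42 E + E k\right) - 61 = -61 + 42 E + E k$)
$\frac{1}{p{\left(-96 \right)} + l{\left(Q{\left(-4,-1 \right)},-10 \right)}} = \frac{1}{-96 - \left(481 + 10 \cdot 8 \left(-4\right)\right)} = \frac{1}{-96 - 161} = \frac{1}{-257} = - \frac{1}{257}$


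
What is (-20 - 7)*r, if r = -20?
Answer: 540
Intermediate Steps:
(-20 - 7)*r = (-20 - 7)*(-20) = -27*(-20) = 540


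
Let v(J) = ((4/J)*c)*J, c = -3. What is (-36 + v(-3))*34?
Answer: -1632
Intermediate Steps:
v(J) = -12 (v(J) = ((4/J)*(-3))*J = (-12/J)*J = -12)
(-36 + v(-3))*34 = (-36 - 12)*34 = -48*34 = -1632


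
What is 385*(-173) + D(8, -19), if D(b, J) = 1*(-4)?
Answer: -66609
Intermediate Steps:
D(b, J) = -4
385*(-173) + D(8, -19) = 385*(-173) - 4 = -66605 - 4 = -66609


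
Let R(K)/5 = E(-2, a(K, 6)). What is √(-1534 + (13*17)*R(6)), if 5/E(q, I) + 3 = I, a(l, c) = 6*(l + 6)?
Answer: I*√6922149/69 ≈ 38.13*I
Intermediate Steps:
a(l, c) = 36 + 6*l (a(l, c) = 6*(6 + l) = 36 + 6*l)
E(q, I) = 5/(-3 + I)
R(K) = 25/(33 + 6*K) (R(K) = 5*(5/(-3 + (36 + 6*K))) = 5*(5/(33 + 6*K)) = 25/(33 + 6*K))
√(-1534 + (13*17)*R(6)) = √(-1534 + (13*17)*(25/(3*(11 + 2*6)))) = √(-1534 + 221*(25/(3*(11 + 12)))) = √(-1534 + 221*((25/3)/23)) = √(-1534 + 221*((25/3)*(1/23))) = √(-1534 + 221*(25/69)) = √(-1534 + 5525/69) = √(-100321/69) = I*√6922149/69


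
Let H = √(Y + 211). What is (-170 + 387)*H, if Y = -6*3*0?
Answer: 217*√211 ≈ 3152.1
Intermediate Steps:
Y = 0 (Y = -18*0 = 0)
H = √211 (H = √(0 + 211) = √211 ≈ 14.526)
(-170 + 387)*H = (-170 + 387)*√211 = 217*√211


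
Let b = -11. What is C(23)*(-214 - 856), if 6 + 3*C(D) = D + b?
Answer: -2140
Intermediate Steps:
C(D) = -17/3 + D/3 (C(D) = -2 + (D - 11)/3 = -2 + (-11 + D)/3 = -2 + (-11/3 + D/3) = -17/3 + D/3)
C(23)*(-214 - 856) = (-17/3 + (⅓)*23)*(-214 - 856) = (-17/3 + 23/3)*(-1070) = 2*(-1070) = -2140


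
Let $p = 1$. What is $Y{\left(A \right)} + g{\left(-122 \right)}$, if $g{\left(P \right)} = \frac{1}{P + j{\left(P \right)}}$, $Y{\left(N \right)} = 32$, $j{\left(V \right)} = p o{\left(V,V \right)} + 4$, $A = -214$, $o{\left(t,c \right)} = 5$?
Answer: $\frac{3615}{113} \approx 31.991$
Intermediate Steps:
$j{\left(V \right)} = 9$ ($j{\left(V \right)} = 1 \cdot 5 + 4 = 5 + 4 = 9$)
$g{\left(P \right)} = \frac{1}{9 + P}$ ($g{\left(P \right)} = \frac{1}{P + 9} = \frac{1}{9 + P}$)
$Y{\left(A \right)} + g{\left(-122 \right)} = 32 + \frac{1}{9 - 122} = 32 + \frac{1}{-113} = 32 - \frac{1}{113} = \frac{3615}{113}$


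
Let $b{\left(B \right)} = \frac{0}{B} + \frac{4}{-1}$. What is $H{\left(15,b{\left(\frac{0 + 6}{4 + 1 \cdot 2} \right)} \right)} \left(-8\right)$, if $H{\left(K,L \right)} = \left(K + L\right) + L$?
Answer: $-56$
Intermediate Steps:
$b{\left(B \right)} = -4$ ($b{\left(B \right)} = 0 + 4 \left(-1\right) = 0 - 4 = -4$)
$H{\left(K,L \right)} = K + 2 L$
$H{\left(15,b{\left(\frac{0 + 6}{4 + 1 \cdot 2} \right)} \right)} \left(-8\right) = \left(15 + 2 \left(-4\right)\right) \left(-8\right) = \left(15 - 8\right) \left(-8\right) = 7 \left(-8\right) = -56$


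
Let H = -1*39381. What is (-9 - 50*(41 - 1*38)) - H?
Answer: 39222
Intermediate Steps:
H = -39381
(-9 - 50*(41 - 1*38)) - H = (-9 - 50*(41 - 1*38)) - 1*(-39381) = (-9 - 50*(41 - 38)) + 39381 = (-9 - 50*3) + 39381 = (-9 - 150) + 39381 = -159 + 39381 = 39222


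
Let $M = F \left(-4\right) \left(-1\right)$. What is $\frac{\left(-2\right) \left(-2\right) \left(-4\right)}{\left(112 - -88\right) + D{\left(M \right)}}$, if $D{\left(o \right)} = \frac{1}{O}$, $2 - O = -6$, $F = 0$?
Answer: $- \frac{128}{1601} \approx -0.07995$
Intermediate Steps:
$M = 0$ ($M = 0 \left(-4\right) \left(-1\right) = 0 \left(-1\right) = 0$)
$O = 8$ ($O = 2 - -6 = 2 + 6 = 8$)
$D{\left(o \right)} = \frac{1}{8}$
$\frac{\left(-2\right) \left(-2\right) \left(-4\right)}{\left(112 - -88\right) + D{\left(M \right)}} = \frac{\left(-2\right) \left(-2\right) \left(-4\right)}{\left(112 - -88\right) + \frac{1}{8}} = \frac{4 \left(-4\right)}{\left(112 + 88\right) + \frac{1}{8}} = - \frac{16}{200 + \frac{1}{8}} = - \frac{16}{\frac{1601}{8}} = \left(-16\right) \frac{8}{1601} = - \frac{128}{1601}$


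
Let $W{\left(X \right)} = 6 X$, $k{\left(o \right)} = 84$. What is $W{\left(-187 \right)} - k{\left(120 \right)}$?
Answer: $-1206$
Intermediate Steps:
$W{\left(-187 \right)} - k{\left(120 \right)} = 6 \left(-187\right) - 84 = -1122 - 84 = -1206$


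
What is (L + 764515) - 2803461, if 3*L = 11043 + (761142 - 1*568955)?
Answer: -5913608/3 ≈ -1.9712e+6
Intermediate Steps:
L = 203230/3 (L = (11043 + (761142 - 1*568955))/3 = (11043 + (761142 - 568955))/3 = (11043 + 192187)/3 = (⅓)*203230 = 203230/3 ≈ 67743.)
(L + 764515) - 2803461 = (203230/3 + 764515) - 2803461 = 2496775/3 - 2803461 = -5913608/3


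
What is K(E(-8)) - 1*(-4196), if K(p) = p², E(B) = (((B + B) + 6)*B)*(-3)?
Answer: 61796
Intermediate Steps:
E(B) = -3*B*(6 + 2*B) (E(B) = ((2*B + 6)*B)*(-3) = ((6 + 2*B)*B)*(-3) = (B*(6 + 2*B))*(-3) = -3*B*(6 + 2*B))
K(E(-8)) - 1*(-4196) = (-6*(-8)*(3 - 8))² - 1*(-4196) = (-6*(-8)*(-5))² + 4196 = (-240)² + 4196 = 57600 + 4196 = 61796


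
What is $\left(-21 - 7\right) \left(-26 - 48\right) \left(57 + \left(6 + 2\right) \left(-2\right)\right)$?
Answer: $84952$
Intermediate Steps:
$\left(-21 - 7\right) \left(-26 - 48\right) \left(57 + \left(6 + 2\right) \left(-2\right)\right) = \left(-28\right) \left(-74\right) \left(57 + 8 \left(-2\right)\right) = 2072 \left(57 - 16\right) = 2072 \cdot 41 = 84952$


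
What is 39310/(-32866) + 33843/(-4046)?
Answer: -635666149/66487918 ≈ -9.5606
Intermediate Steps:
39310/(-32866) + 33843/(-4046) = 39310*(-1/32866) + 33843*(-1/4046) = -19655/16433 - 33843/4046 = -635666149/66487918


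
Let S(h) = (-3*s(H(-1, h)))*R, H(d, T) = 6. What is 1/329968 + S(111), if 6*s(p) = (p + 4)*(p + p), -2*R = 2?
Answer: 19798081/329968 ≈ 60.000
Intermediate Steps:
R = -1 (R = -½*2 = -1)
s(p) = p*(4 + p)/3 (s(p) = ((p + 4)*(p + p))/6 = ((4 + p)*(2*p))/6 = (2*p*(4 + p))/6 = p*(4 + p)/3)
S(h) = 60 (S(h) = -6*(4 + 6)*(-1) = -6*10*(-1) = -3*20*(-1) = -60*(-1) = 60)
1/329968 + S(111) = 1/329968 + 60 = 19798081/329968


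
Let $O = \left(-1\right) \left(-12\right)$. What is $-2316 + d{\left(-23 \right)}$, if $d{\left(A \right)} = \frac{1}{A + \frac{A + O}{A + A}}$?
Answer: $- \frac{2424898}{1047} \approx -2316.0$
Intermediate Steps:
$O = 12$
$d{\left(A \right)} = \frac{1}{A + \frac{12 + A}{2 A}}$ ($d{\left(A \right)} = \frac{1}{A + \frac{A + 12}{A + A}} = \frac{1}{A + \frac{12 + A}{2 A}}$)
$-2316 + d{\left(-23 \right)} = -2316 + 2 \left(-23\right) \frac{1}{12 - 23 + 2 \left(-23\right)^{2}} = -2316 + 2 \left(-23\right) \frac{1}{12 - 23 + 2 \cdot 529} = -2316 + 2 \left(-23\right) \frac{1}{12 - 23 + 1058} = -2316 + 2 \left(-23\right) \frac{1}{1047} = -2316 - \frac{46}{1047} = - \frac{2424898}{1047}$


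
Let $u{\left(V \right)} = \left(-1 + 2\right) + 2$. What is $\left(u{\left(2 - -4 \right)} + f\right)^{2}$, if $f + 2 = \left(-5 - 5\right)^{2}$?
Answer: $10201$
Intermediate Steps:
$u{\left(V \right)} = 3$ ($u{\left(V \right)} = 1 + 2 = 3$)
$f = 98$ ($f = -2 + \left(-5 - 5\right)^{2} = -2 + \left(-10\right)^{2} = -2 + 100 = 98$)
$\left(u{\left(2 - -4 \right)} + f\right)^{2} = \left(3 + 98\right)^{2} = 101^{2} = 10201$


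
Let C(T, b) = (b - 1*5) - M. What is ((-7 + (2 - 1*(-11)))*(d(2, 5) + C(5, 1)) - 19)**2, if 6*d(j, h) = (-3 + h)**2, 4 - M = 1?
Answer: 3249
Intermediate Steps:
M = 3 (M = 4 - 1*1 = 4 - 1 = 3)
C(T, b) = -8 + b (C(T, b) = (b - 1*5) - 1*3 = (b - 5) - 3 = (-5 + b) - 3 = -8 + b)
d(j, h) = (-3 + h)**2/6
((-7 + (2 - 1*(-11)))*(d(2, 5) + C(5, 1)) - 19)**2 = ((-7 + (2 - 1*(-11)))*((-3 + 5)**2/6 + (-8 + 1)) - 19)**2 = ((-7 + (2 + 11))*((1/6)*2**2 - 7) - 19)**2 = ((-7 + 13)*((1/6)*4 - 7) - 19)**2 = (6*(2/3 - 7) - 19)**2 = (6*(-19/3) - 19)**2 = (-38 - 19)**2 = (-57)**2 = 3249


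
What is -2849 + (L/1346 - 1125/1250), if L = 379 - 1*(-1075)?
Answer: -19172557/6730 ≈ -2848.8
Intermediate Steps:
L = 1454 (L = 379 + 1075 = 1454)
-2849 + (L/1346 - 1125/1250) = -2849 + (1454/1346 - 1125/1250) = -2849 + (1454*(1/1346) - 1125*1/1250) = -2849 + (727/673 - 9/10) = -2849 + 1213/6730 = -19172557/6730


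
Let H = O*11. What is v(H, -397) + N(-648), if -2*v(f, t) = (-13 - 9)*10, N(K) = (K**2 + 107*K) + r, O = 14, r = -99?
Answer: 350579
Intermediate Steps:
N(K) = -99 + K**2 + 107*K (N(K) = (K**2 + 107*K) - 99 = -99 + K**2 + 107*K)
H = 154 (H = 14*11 = 154)
v(f, t) = 110 (v(f, t) = -(-13 - 9)*10/2 = -(-11)*10 = -1/2*(-220) = 110)
v(H, -397) + N(-648) = 110 + (-99 + (-648)**2 + 107*(-648)) = 110 + (-99 + 419904 - 69336) = 110 + 350469 = 350579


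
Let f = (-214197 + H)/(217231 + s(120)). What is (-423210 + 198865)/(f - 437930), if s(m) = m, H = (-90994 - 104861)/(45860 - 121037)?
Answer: 1221917187370605/2385234340129708 ≈ 0.51228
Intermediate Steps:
H = 65285/25059 (H = -195855/(-75177) = -195855*(-1/75177) = 65285/25059 ≈ 2.6053)
f = -5367497338/5446598709 (f = (-214197 + 65285/25059)/(217231 + 120) = -5367497338/25059/217351 = -5367497338/25059*1/217351 = -5367497338/5446598709 ≈ -0.98548)
(-423210 + 198865)/(f - 437930) = (-423210 + 198865)/(-5367497338/5446598709 - 437930) = -224345/(-2385234340129708/5446598709) = -224345*(-5446598709/2385234340129708) = 1221917187370605/2385234340129708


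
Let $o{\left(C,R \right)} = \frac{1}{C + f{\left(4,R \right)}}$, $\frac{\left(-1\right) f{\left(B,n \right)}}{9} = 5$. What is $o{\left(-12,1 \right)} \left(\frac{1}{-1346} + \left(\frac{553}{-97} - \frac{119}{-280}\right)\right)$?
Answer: $\frac{13778923}{148840680} \approx 0.092575$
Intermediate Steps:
$f{\left(B,n \right)} = -45$ ($f{\left(B,n \right)} = \left(-9\right) 5 = -45$)
$o{\left(C,R \right)} = \frac{1}{-45 + C}$ ($o{\left(C,R \right)} = \frac{1}{C - 45} = \frac{1}{-45 + C}$)
$o{\left(-12,1 \right)} \left(\frac{1}{-1346} + \left(\frac{553}{-97} - \frac{119}{-280}\right)\right) = \frac{\frac{1}{-1346} + \left(\frac{553}{-97} - \frac{119}{-280}\right)}{-45 - 12} = \frac{- \frac{1}{1346} + \left(553 \left(- \frac{1}{97}\right) - - \frac{17}{40}\right)}{-57} = - \frac{- \frac{1}{1346} + \left(- \frac{553}{97} + \frac{17}{40}\right)}{57} = - \frac{- \frac{1}{1346} - \frac{20471}{3880}}{57} = \left(- \frac{1}{57}\right) \left(- \frac{13778923}{2611240}\right) = \frac{13778923}{148840680}$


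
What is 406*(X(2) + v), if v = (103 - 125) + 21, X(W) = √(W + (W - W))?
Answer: -406 + 406*√2 ≈ 168.17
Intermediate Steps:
X(W) = √W (X(W) = √(W + 0) = √W)
v = -1 (v = -22 + 21 = -1)
406*(X(2) + v) = 406*(√2 - 1) = 406*(-1 + √2) = -406 + 406*√2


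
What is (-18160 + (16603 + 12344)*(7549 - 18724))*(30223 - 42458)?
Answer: 3958033327975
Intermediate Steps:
(-18160 + (16603 + 12344)*(7549 - 18724))*(30223 - 42458) = (-18160 + 28947*(-11175))*(-12235) = (-18160 - 323482725)*(-12235) = -323500885*(-12235) = 3958033327975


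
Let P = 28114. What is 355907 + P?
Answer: 384021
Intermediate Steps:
355907 + P = 355907 + 28114 = 384021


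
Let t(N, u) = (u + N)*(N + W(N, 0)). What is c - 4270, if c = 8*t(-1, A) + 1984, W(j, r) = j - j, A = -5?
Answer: -2238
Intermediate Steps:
W(j, r) = 0
t(N, u) = N*(N + u) (t(N, u) = (u + N)*(N + 0) = (N + u)*N = N*(N + u))
c = 2032 (c = 8*(-(-1 - 5)) + 1984 = 8*(-1*(-6)) + 1984 = 8*6 + 1984 = 48 + 1984 = 2032)
c - 4270 = 2032 - 4270 = -2238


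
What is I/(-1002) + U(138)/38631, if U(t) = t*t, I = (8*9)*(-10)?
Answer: 2605356/2150459 ≈ 1.2115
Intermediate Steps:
I = -720 (I = 72*(-10) = -720)
U(t) = t**2
I/(-1002) + U(138)/38631 = -720/(-1002) + 138**2/38631 = -720*(-1/1002) + 19044*(1/38631) = 120/167 + 6348/12877 = 2605356/2150459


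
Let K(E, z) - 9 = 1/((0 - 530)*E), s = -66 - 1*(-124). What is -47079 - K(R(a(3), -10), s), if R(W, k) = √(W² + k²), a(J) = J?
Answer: -47088 + √109/57770 ≈ -47088.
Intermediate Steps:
s = 58 (s = -66 + 124 = 58)
K(E, z) = 9 - 1/(530*E) (K(E, z) = 9 + 1/((0 - 530)*E) = 9 + 1/((-530)*E) = 9 - 1/(530*E))
-47079 - K(R(a(3), -10), s) = -47079 - (9 - 1/(530*√(3² + (-10)²))) = -47079 - (9 - 1/(530*√(9 + 100))) = -47079 - (9 - √109/109/530) = -47079 - (9 - √109/57770) = -47079 + (-9 + √109/57770) = -47088 + √109/57770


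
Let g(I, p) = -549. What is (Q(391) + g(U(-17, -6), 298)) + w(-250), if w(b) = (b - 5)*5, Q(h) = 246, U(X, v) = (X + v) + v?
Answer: -1578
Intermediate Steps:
U(X, v) = X + 2*v
w(b) = -25 + 5*b (w(b) = (-5 + b)*5 = -25 + 5*b)
(Q(391) + g(U(-17, -6), 298)) + w(-250) = (246 - 549) + (-25 + 5*(-250)) = -303 + (-25 - 1250) = -303 - 1275 = -1578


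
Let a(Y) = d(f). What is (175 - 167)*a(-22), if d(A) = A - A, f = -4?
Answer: 0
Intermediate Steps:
d(A) = 0
a(Y) = 0
(175 - 167)*a(-22) = (175 - 167)*0 = 8*0 = 0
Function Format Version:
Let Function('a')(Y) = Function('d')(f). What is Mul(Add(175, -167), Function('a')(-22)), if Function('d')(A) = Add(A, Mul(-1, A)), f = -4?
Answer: 0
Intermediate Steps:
Function('d')(A) = 0
Function('a')(Y) = 0
Mul(Add(175, -167), Function('a')(-22)) = Mul(Add(175, -167), 0) = Mul(8, 0) = 0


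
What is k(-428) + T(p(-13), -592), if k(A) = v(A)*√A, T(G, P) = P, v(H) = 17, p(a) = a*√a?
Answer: -592 + 34*I*√107 ≈ -592.0 + 351.7*I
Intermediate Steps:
p(a) = a^(3/2)
k(A) = 17*√A
k(-428) + T(p(-13), -592) = 17*√(-428) - 592 = 17*(2*I*√107) - 592 = 34*I*√107 - 592 = -592 + 34*I*√107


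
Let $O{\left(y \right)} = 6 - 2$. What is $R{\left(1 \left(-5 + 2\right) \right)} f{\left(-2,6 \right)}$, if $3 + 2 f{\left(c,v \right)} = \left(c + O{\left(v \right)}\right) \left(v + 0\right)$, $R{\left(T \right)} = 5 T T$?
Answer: $\frac{405}{2} \approx 202.5$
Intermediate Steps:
$O{\left(y \right)} = 4$
$R{\left(T \right)} = 5 T^{2}$
$f{\left(c,v \right)} = - \frac{3}{2} + \frac{v \left(4 + c\right)}{2}$ ($f{\left(c,v \right)} = - \frac{3}{2} + \frac{\left(c + 4\right) \left(v + 0\right)}{2} = - \frac{3}{2} + \frac{\left(4 + c\right) v}{2} = - \frac{3}{2} + \frac{v \left(4 + c\right)}{2}$)
$R{\left(1 \left(-5 + 2\right) \right)} f{\left(-2,6 \right)} = 5 \left(1 \left(-5 + 2\right)\right)^{2} \left(- \frac{3}{2} + 2 \cdot 6 + \frac{1}{2} \left(-2\right) 6\right) = 5 \left(1 \left(-3\right)\right)^{2} \left(- \frac{3}{2} + 12 - 6\right) = 5 \left(-3\right)^{2} \cdot \frac{9}{2} = 5 \cdot 9 \cdot \frac{9}{2} = 45 \cdot \frac{9}{2} = \frac{405}{2}$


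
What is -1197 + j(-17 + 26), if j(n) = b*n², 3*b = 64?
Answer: 531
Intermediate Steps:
b = 64/3 (b = (⅓)*64 = 64/3 ≈ 21.333)
j(n) = 64*n²/3
-1197 + j(-17 + 26) = -1197 + 64*(-17 + 26)²/3 = -1197 + (64/3)*9² = -1197 + (64/3)*81 = -1197 + 1728 = 531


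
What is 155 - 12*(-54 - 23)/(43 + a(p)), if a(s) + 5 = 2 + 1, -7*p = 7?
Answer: 7279/41 ≈ 177.54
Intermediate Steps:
p = -1 (p = -⅐*7 = -1)
a(s) = -2 (a(s) = -5 + (2 + 1) = -5 + 3 = -2)
155 - 12*(-54 - 23)/(43 + a(p)) = 155 - 12*(-54 - 23)/(43 - 2) = 155 - (-924)/41 = 155 - 12*(-77/41) = 155 + 924/41 = 7279/41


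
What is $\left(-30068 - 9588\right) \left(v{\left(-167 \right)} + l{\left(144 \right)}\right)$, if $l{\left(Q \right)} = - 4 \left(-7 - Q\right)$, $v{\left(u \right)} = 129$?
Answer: $-29067848$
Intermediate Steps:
$l{\left(Q \right)} = 28 + 4 Q$
$\left(-30068 - 9588\right) \left(v{\left(-167 \right)} + l{\left(144 \right)}\right) = \left(-30068 - 9588\right) \left(129 + \left(28 + 4 \cdot 144\right)\right) = - 39656 \left(129 + \left(28 + 576\right)\right) = - 39656 \left(129 + 604\right) = \left(-39656\right) 733 = -29067848$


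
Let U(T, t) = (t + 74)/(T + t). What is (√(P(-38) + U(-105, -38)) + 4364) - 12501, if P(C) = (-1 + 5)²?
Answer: -8137 + 2*√80509/143 ≈ -8133.0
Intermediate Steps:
U(T, t) = (74 + t)/(T + t)
P(C) = 16 (P(C) = 4² = 16)
(√(P(-38) + U(-105, -38)) + 4364) - 12501 = (√(16 + (74 - 38)/(-105 - 38)) + 4364) - 12501 = (√(16 + 36/(-143)) + 4364) - 12501 = (√(16 - 1/143*36) + 4364) - 12501 = (√(16 - 36/143) + 4364) - 12501 = (√(2252/143) + 4364) - 12501 = (2*√80509/143 + 4364) - 12501 = (4364 + 2*√80509/143) - 12501 = -8137 + 2*√80509/143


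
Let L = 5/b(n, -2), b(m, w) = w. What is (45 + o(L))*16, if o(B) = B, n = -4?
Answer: 680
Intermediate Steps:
L = -5/2 (L = 5/(-2) = 5*(-½) = -5/2 ≈ -2.5000)
(45 + o(L))*16 = (45 - 5/2)*16 = (85/2)*16 = 680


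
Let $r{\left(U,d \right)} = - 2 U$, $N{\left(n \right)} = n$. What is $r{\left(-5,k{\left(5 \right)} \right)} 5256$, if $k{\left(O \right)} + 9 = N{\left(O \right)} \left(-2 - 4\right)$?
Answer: $52560$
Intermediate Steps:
$k{\left(O \right)} = -9 - 6 O$ ($k{\left(O \right)} = -9 + O \left(-2 - 4\right) = -9 + O \left(-6\right) = -9 - 6 O$)
$r{\left(-5,k{\left(5 \right)} \right)} 5256 = \left(-2\right) \left(-5\right) 5256 = 10 \cdot 5256 = 52560$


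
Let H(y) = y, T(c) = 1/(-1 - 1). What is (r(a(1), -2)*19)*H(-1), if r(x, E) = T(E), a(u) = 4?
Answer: 19/2 ≈ 9.5000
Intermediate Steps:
T(c) = -½ (T(c) = 1/(-2) = -½)
r(x, E) = -½
(r(a(1), -2)*19)*H(-1) = -½*19*(-1) = -19/2*(-1) = 19/2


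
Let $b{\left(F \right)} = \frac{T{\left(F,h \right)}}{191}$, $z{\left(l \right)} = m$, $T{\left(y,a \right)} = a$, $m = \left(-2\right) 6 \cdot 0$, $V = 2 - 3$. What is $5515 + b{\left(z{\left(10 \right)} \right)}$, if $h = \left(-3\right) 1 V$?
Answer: $\frac{1053368}{191} \approx 5515.0$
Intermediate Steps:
$V = -1$
$h = 3$ ($h = \left(-3\right) 1 \left(-1\right) = \left(-3\right) \left(-1\right) = 3$)
$m = 0$ ($m = \left(-12\right) 0 = 0$)
$z{\left(l \right)} = 0$
$b{\left(F \right)} = \frac{3}{191}$
$5515 + b{\left(z{\left(10 \right)} \right)} = 5515 + \frac{3}{191} = \frac{1053368}{191}$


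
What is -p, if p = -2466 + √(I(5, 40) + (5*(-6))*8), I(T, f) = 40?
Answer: 2466 - 10*I*√2 ≈ 2466.0 - 14.142*I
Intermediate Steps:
p = -2466 + 10*I*√2 (p = -2466 + √(40 + (5*(-6))*8) = -2466 + √(40 - 30*8) = -2466 + √(40 - 240) = -2466 + √(-200) = -2466 + 10*I*√2 ≈ -2466.0 + 14.142*I)
-p = -(-2466 + 10*I*√2) = 2466 - 10*I*√2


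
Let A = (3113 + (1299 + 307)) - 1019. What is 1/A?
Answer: 1/3700 ≈ 0.00027027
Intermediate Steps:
A = 3700 (A = (3113 + 1606) - 1019 = 4719 - 1019 = 3700)
1/A = 1/3700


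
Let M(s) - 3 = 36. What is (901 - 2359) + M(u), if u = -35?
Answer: -1419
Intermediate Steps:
M(s) = 39 (M(s) = 3 + 36 = 39)
(901 - 2359) + M(u) = (901 - 2359) + 39 = -1458 + 39 = -1419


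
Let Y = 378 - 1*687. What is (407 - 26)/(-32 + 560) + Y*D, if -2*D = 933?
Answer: 25370263/176 ≈ 1.4415e+5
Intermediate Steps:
D = -933/2 (D = -½*933 = -933/2 ≈ -466.50)
Y = -309 (Y = 378 - 687 = -309)
(407 - 26)/(-32 + 560) + Y*D = (407 - 26)/(-32 + 560) - 309*(-933/2) = 381/528 + 288297/2 = 381*(1/528) + 288297/2 = 127/176 + 288297/2 = 25370263/176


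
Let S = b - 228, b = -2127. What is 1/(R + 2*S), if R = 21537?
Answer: 1/16827 ≈ 5.9428e-5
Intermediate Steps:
S = -2355 (S = -2127 - 228 = -2355)
1/(R + 2*S) = 1/(21537 + 2*(-2355)) = 1/(21537 - 4710) = 1/16827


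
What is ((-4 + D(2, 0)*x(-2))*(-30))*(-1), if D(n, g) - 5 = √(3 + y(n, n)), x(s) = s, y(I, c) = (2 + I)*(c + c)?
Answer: -420 - 60*√19 ≈ -681.53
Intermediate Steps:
y(I, c) = 2*c*(2 + I) (y(I, c) = (2 + I)*(2*c) = 2*c*(2 + I))
D(n, g) = 5 + √(3 + 2*n*(2 + n))
((-4 + D(2, 0)*x(-2))*(-30))*(-1) = ((-4 + (5 + √(3 + 2*2*(2 + 2)))*(-2))*(-30))*(-1) = ((-4 + (5 + √(3 + 2*2*4))*(-2))*(-30))*(-1) = ((-4 + (5 + √(3 + 16))*(-2))*(-30))*(-1) = ((-4 + (5 + √19)*(-2))*(-30))*(-1) = ((-4 + (-10 - 2*√19))*(-30))*(-1) = ((-14 - 2*√19)*(-30))*(-1) = (420 + 60*√19)*(-1) = -420 - 60*√19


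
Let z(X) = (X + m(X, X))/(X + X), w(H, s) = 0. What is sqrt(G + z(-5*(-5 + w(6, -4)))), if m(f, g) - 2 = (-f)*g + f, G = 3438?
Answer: sqrt(342654)/10 ≈ 58.537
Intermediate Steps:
m(f, g) = 2 + f - f*g (m(f, g) = 2 + ((-f)*g + f) = 2 + (-f*g + f) = 2 + (f - f*g) = 2 + f - f*g)
z(X) = (2 - X**2 + 2*X)/(2*X) (z(X) = (X + (2 + X - X*X))/(X + X) = (X + (2 + X - X**2))/((2*X)) = (2 - X**2 + 2*X)*(1/(2*X)) = (2 - X**2 + 2*X)/(2*X))
sqrt(G + z(-5*(-5 + w(6, -4)))) = sqrt(3438 + (1 + 1/(-5*(-5 + 0)) - (-5)*(-5 + 0)/2)) = sqrt(3438 + (1 + 1/(-5*(-5)) - (-5)*(-5)/2)) = sqrt(3438 + (1 + 1/25 - 1/2*25)) = sqrt(3438 + (1 + 1/25 - 25/2)) = sqrt(3438 - 573/50) = sqrt(171327/50) = sqrt(342654)/10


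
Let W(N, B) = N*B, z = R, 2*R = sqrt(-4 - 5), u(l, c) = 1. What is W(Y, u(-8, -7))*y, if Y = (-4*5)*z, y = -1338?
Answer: 40140*I ≈ 40140.0*I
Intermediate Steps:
R = 3*I/2 (R = sqrt(-4 - 5)/2 = sqrt(-9)/2 = (3*I)/2 = 3*I/2 ≈ 1.5*I)
z = 3*I/2 ≈ 1.5*I
Y = -30*I (Y = (-4*5)*(3*I/2) = -30*I ≈ -30.0*I)
W(N, B) = B*N
W(Y, u(-8, -7))*y = (1*(-30*I))*(-1338) = -30*I*(-1338) = 40140*I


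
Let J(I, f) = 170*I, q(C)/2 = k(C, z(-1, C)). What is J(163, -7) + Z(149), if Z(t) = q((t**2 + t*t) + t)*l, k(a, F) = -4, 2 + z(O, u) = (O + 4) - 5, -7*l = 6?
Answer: 194018/7 ≈ 27717.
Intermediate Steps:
l = -6/7 (l = -1/7*6 = -6/7 ≈ -0.85714)
z(O, u) = -3 + O (z(O, u) = -2 + ((O + 4) - 5) = -2 + ((4 + O) - 5) = -2 + (-1 + O) = -3 + O)
q(C) = -8 (q(C) = 2*(-4) = -8)
Z(t) = 48/7 (Z(t) = -8*(-6/7) = 48/7)
J(163, -7) + Z(149) = 170*163 + 48/7 = 27710 + 48/7 = 194018/7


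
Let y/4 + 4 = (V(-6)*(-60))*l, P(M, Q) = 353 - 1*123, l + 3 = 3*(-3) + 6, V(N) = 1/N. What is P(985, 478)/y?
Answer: -115/128 ≈ -0.89844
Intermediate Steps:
l = -6 (l = -3 + (3*(-3) + 6) = -3 + (-9 + 6) = -3 - 3 = -6)
P(M, Q) = 230 (P(M, Q) = 353 - 123 = 230)
y = -256 (y = -16 + 4*((-60/(-6))*(-6)) = -16 + 4*(-1/6*(-60)*(-6)) = -16 + 4*(10*(-6)) = -16 + 4*(-60) = -16 - 240 = -256)
P(985, 478)/y = 230/(-256) = 230*(-1/256) = -115/128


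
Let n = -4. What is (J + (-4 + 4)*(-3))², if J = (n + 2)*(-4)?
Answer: 64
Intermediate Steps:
J = 8 (J = (-4 + 2)*(-4) = -2*(-4) = 8)
(J + (-4 + 4)*(-3))² = (8 + (-4 + 4)*(-3))² = (8 + 0*(-3))² = (8 + 0)² = 8² = 64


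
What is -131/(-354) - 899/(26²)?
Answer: -114845/119652 ≈ -0.95983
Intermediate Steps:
-131/(-354) - 899/(26²) = -131*(-1/354) - 899/676 = 131/354 - 899*1/676 = 131/354 - 899/676 = -114845/119652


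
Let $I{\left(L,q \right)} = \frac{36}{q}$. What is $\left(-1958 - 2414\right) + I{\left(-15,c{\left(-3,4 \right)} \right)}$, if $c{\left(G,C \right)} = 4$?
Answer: $-4363$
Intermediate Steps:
$\left(-1958 - 2414\right) + I{\left(-15,c{\left(-3,4 \right)} \right)} = \left(-1958 - 2414\right) + \frac{36}{4} = -4372 + 36 \cdot \frac{1}{4} = -4372 + 9 = -4363$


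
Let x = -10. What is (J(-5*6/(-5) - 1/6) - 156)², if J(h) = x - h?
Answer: 1062961/36 ≈ 29527.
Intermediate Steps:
J(h) = -10 - h
(J(-5*6/(-5) - 1/6) - 156)² = ((-10 - (-5*6/(-5) - 1/6)) - 156)² = ((-10 - (-30*(-⅕) - 1*⅙)) - 156)² = ((-10 - (6 - ⅙)) - 156)² = ((-10 - 1*35/6) - 156)² = ((-10 - 35/6) - 156)² = (-95/6 - 156)² = (-1031/6)² = 1062961/36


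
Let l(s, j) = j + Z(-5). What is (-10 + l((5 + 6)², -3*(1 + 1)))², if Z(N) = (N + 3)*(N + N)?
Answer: 16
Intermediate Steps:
Z(N) = 2*N*(3 + N) (Z(N) = (3 + N)*(2*N) = 2*N*(3 + N))
l(s, j) = 20 + j (l(s, j) = j + 2*(-5)*(3 - 5) = j + 2*(-5)*(-2) = j + 20 = 20 + j)
(-10 + l((5 + 6)², -3*(1 + 1)))² = (-10 + (20 - 3*(1 + 1)))² = (-10 + (20 - 3*2))² = (-10 + (20 - 6))² = (-10 + 14)² = 4² = 16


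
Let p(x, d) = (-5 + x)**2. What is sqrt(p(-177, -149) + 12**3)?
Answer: 2*sqrt(8713) ≈ 186.69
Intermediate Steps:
sqrt(p(-177, -149) + 12**3) = sqrt((-5 - 177)**2 + 12**3) = sqrt((-182)**2 + 1728) = sqrt(33124 + 1728) = sqrt(34852) = 2*sqrt(8713)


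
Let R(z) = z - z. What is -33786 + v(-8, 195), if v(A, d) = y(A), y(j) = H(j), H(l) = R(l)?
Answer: -33786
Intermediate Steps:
R(z) = 0
H(l) = 0
y(j) = 0
v(A, d) = 0
-33786 + v(-8, 195) = -33786 + 0 = -33786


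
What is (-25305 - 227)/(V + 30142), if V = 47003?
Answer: -25532/77145 ≈ -0.33096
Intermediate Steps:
(-25305 - 227)/(V + 30142) = (-25305 - 227)/(47003 + 30142) = -25532/77145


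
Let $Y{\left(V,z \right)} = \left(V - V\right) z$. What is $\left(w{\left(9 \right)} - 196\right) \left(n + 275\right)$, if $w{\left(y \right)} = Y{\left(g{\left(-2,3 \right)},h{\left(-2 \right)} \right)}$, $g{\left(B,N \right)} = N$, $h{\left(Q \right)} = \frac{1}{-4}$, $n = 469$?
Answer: $-145824$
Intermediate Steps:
$h{\left(Q \right)} = - \frac{1}{4}$
$Y{\left(V,z \right)} = 0$ ($Y{\left(V,z \right)} = 0 z = 0$)
$w{\left(y \right)} = 0$
$\left(w{\left(9 \right)} - 196\right) \left(n + 275\right) = \left(0 - 196\right) \left(469 + 275\right) = \left(-196\right) 744 = -145824$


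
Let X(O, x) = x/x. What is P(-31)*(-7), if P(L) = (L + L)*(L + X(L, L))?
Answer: -13020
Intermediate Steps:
X(O, x) = 1
P(L) = 2*L*(1 + L) (P(L) = (L + L)*(L + 1) = (2*L)*(1 + L) = 2*L*(1 + L))
P(-31)*(-7) = (2*(-31)*(1 - 31))*(-7) = (2*(-31)*(-30))*(-7) = 1860*(-7) = -13020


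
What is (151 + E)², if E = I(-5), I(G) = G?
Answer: 21316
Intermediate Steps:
E = -5
(151 + E)² = (151 - 5)² = 146² = 21316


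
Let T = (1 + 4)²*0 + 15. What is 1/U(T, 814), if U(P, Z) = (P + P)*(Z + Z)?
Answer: 1/48840 ≈ 2.0475e-5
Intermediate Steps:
T = 15 (T = 5²*0 + 15 = 25*0 + 15 = 0 + 15 = 15)
U(P, Z) = 4*P*Z (U(P, Z) = (2*P)*(2*Z) = 4*P*Z)
1/U(T, 814) = 1/(4*15*814) = 1/48840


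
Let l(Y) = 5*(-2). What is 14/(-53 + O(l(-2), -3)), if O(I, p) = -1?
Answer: -7/27 ≈ -0.25926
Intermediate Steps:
l(Y) = -10
14/(-53 + O(l(-2), -3)) = 14/(-53 - 1) = 14/(-54) = 14*(-1/54) = -7/27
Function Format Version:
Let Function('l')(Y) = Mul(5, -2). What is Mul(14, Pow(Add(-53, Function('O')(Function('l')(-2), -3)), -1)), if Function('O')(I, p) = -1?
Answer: Rational(-7, 27) ≈ -0.25926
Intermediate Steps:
Function('l')(Y) = -10
Mul(14, Pow(Add(-53, Function('O')(Function('l')(-2), -3)), -1)) = Mul(14, Pow(Add(-53, -1), -1)) = Mul(14, Pow(-54, -1)) = Mul(14, Rational(-1, 54)) = Rational(-7, 27)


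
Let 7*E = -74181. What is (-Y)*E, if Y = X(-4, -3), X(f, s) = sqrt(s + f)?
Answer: 74181*I*sqrt(7)/7 ≈ 28038.0*I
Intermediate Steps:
X(f, s) = sqrt(f + s)
Y = I*sqrt(7) (Y = sqrt(-4 - 3) = sqrt(-7) = I*sqrt(7) ≈ 2.6458*I)
E = -74181/7 (E = (1/7)*(-74181) = -74181/7 ≈ -10597.)
(-Y)*E = -I*sqrt(7)*(-74181/7) = 74181*I*sqrt(7)/7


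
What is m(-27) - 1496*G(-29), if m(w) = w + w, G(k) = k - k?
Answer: -54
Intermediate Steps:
G(k) = 0
m(w) = 2*w
m(-27) - 1496*G(-29) = 2*(-27) - 1496*0 = -54 + 0 = -54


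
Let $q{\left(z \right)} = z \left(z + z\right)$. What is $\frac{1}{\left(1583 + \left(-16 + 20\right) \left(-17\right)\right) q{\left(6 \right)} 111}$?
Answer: $\frac{1}{12107880} \approx 8.2591 \cdot 10^{-8}$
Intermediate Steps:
$q{\left(z \right)} = 2 z^{2}$ ($q{\left(z \right)} = z 2 z = 2 z^{2}$)
$\frac{1}{\left(1583 + \left(-16 + 20\right) \left(-17\right)\right) q{\left(6 \right)} 111} = \frac{1}{\left(1583 + \left(-16 + 20\right) \left(-17\right)\right) 2 \cdot 6^{2} \cdot 111} = \frac{1}{\left(1583 + 4 \left(-17\right)\right) 2 \cdot 36 \cdot 111} = \frac{1}{\left(1583 - 68\right) 72 \cdot 111} = \frac{1}{1515 \cdot 7992} = \frac{1}{12107880}$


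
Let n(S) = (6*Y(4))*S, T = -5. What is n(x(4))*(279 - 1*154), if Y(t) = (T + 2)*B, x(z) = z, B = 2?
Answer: -18000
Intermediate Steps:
Y(t) = -6 (Y(t) = (-5 + 2)*2 = -3*2 = -6)
n(S) = -36*S (n(S) = (6*(-6))*S = -36*S)
n(x(4))*(279 - 1*154) = (-36*4)*(279 - 1*154) = -144*(279 - 154) = -144*125 = -18000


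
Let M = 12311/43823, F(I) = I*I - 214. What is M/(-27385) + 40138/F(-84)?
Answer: 1852663183928/315809050535 ≈ 5.8664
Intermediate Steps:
F(I) = -214 + I² (F(I) = I² - 214 = -214 + I²)
M = 947/3371 (M = 12311*(1/43823) = 947/3371 ≈ 0.28093)
M/(-27385) + 40138/F(-84) = (947/3371)/(-27385) + 40138/(-214 + (-84)²) = (947/3371)*(-1/27385) + 40138/(-214 + 7056) = -947/92314835 + 40138/6842 = -947/92314835 + 40138*(1/6842) = -947/92314835 + 20069/3421 = 1852663183928/315809050535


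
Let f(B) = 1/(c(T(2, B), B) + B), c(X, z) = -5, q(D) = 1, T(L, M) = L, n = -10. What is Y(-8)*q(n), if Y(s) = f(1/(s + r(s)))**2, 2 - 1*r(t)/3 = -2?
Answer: 16/361 ≈ 0.044321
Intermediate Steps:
r(t) = 12 (r(t) = 6 - 3*(-2) = 6 + 6 = 12)
f(B) = 1/(-5 + B)
Y(s) = (-5 + 1/(12 + s))**(-2) (Y(s) = (1/(-5 + 1/(s + 12)))**2 = (1/(-5 + 1/(12 + s)))**2 = (-5 + 1/(12 + s))**(-2))
Y(-8)*q(n) = ((12 - 8)**2/(59 + 5*(-8))**2)*1 = (4**2/(59 - 40)**2)*1 = (16/19**2)*1 = (16*(1/361))*1 = (16/361)*1 = 16/361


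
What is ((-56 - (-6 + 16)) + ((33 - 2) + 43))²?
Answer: 64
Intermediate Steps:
((-56 - (-6 + 16)) + ((33 - 2) + 43))² = ((-56 - 1*10) + (31 + 43))² = ((-56 - 10) + 74)² = (-66 + 74)² = 8² = 64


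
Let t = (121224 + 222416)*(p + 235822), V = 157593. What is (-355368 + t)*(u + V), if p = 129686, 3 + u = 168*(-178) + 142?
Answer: 16055556476290656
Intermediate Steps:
u = -29765 (u = -3 + (168*(-178) + 142) = -3 + (-29904 + 142) = -3 - 29762 = -29765)
t = 125603169120 (t = (121224 + 222416)*(129686 + 235822) = 343640*365508 = 125603169120)
(-355368 + t)*(u + V) = (-355368 + 125603169120)*(-29765 + 157593) = 125602813752*127828 = 16055556476290656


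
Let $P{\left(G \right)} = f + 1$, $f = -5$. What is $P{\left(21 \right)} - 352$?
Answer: $-356$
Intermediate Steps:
$P{\left(G \right)} = -4$ ($P{\left(G \right)} = -5 + 1 = -4$)
$P{\left(21 \right)} - 352 = -4 - 352 = -356$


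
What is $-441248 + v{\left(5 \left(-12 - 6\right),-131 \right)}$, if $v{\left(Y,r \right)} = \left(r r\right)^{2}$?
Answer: $294058673$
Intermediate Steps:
$v{\left(Y,r \right)} = r^{4}$ ($v{\left(Y,r \right)} = \left(r^{2}\right)^{2} = r^{4}$)
$-441248 + v{\left(5 \left(-12 - 6\right),-131 \right)} = -441248 + \left(-131\right)^{4} = -441248 + 294499921 = 294058673$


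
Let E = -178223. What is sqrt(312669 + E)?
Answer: sqrt(134446) ≈ 366.67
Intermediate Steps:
sqrt(312669 + E) = sqrt(312669 - 178223) = sqrt(134446)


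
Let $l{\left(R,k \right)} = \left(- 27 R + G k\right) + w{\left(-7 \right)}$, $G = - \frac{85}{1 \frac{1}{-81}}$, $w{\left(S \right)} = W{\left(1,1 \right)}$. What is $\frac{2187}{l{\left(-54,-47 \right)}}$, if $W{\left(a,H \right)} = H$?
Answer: $- \frac{2187}{322136} \approx -0.0067891$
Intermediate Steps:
$w{\left(S \right)} = 1$
$G = 6885$ ($G = - \frac{85}{1 \left(- \frac{1}{81}\right)} = - \frac{85}{- \frac{1}{81}} = \left(-85\right) \left(-81\right) = 6885$)
$l{\left(R,k \right)} = 1 - 27 R + 6885 k$ ($l{\left(R,k \right)} = \left(- 27 R + 6885 k\right) + 1 = 1 - 27 R + 6885 k$)
$\frac{2187}{l{\left(-54,-47 \right)}} = \frac{2187}{1 - -1458 + 6885 \left(-47\right)} = \frac{2187}{1 + 1458 - 323595} = \frac{2187}{-322136} = 2187 \left(- \frac{1}{322136}\right) = - \frac{2187}{322136}$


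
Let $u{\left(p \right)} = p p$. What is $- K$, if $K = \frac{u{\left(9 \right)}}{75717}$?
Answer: $- \frac{9}{8413} \approx -0.0010698$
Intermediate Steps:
$u{\left(p \right)} = p^{2}$
$K = \frac{9}{8413}$ ($K = \frac{9^{2}}{75717} = 81 \cdot \frac{1}{75717} = \frac{9}{8413} \approx 0.0010698$)
$- K = \left(-1\right) \frac{9}{8413} = - \frac{9}{8413}$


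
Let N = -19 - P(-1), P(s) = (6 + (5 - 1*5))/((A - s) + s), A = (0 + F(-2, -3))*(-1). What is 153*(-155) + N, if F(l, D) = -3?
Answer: -23736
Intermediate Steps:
A = 3 (A = (0 - 3)*(-1) = -3*(-1) = 3)
P(s) = 2 (P(s) = (6 + (5 - 1*5))/((3 - s) + s) = (6 + (5 - 5))/3 = (6 + 0)*(⅓) = 6*(⅓) = 2)
N = -21 (N = -19 - 1*2 = -19 - 2 = -21)
153*(-155) + N = 153*(-155) - 21 = -23715 - 21 = -23736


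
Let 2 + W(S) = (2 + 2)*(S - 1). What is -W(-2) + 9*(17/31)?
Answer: 587/31 ≈ 18.935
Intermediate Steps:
W(S) = -6 + 4*S (W(S) = -2 + (2 + 2)*(S - 1) = -2 + 4*(-1 + S) = -2 + (-4 + 4*S) = -6 + 4*S)
-W(-2) + 9*(17/31) = -(-6 + 4*(-2)) + 9*(17/31) = -(-6 - 8) + 9*(17*(1/31)) = -1*(-14) + 9*(17/31) = 14 + 153/31 = 587/31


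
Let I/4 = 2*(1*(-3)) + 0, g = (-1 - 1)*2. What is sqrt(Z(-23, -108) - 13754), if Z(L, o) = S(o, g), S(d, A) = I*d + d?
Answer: 7*I*sqrt(230) ≈ 106.16*I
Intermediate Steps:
g = -4 (g = -2*2 = -4)
I = -24 (I = 4*(2*(1*(-3)) + 0) = 4*(2*(-3) + 0) = 4*(-6 + 0) = 4*(-6) = -24)
S(d, A) = -23*d (S(d, A) = -24*d + d = -23*d)
Z(L, o) = -23*o
sqrt(Z(-23, -108) - 13754) = sqrt(-23*(-108) - 13754) = sqrt(2484 - 13754) = sqrt(-11270) = 7*I*sqrt(230)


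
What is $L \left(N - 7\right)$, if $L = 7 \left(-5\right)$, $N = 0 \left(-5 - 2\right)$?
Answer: $245$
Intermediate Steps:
$N = 0$ ($N = 0 \left(-7\right) = 0$)
$L = -35$
$L \left(N - 7\right) = - 35 \left(0 - 7\right) = \left(-35\right) \left(-7\right) = 245$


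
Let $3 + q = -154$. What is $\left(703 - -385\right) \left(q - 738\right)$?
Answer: $-973760$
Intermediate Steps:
$q = -157$ ($q = -3 - 154 = -157$)
$\left(703 - -385\right) \left(q - 738\right) = \left(703 - -385\right) \left(-157 - 738\right) = \left(703 + 385\right) \left(-895\right) = 1088 \left(-895\right) = -973760$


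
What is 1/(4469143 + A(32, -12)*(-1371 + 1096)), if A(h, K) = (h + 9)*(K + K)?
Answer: 1/4739743 ≈ 2.1098e-7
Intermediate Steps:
A(h, K) = 2*K*(9 + h) (A(h, K) = (9 + h)*(2*K) = 2*K*(9 + h))
1/(4469143 + A(32, -12)*(-1371 + 1096)) = 1/(4469143 + (2*(-12)*(9 + 32))*(-1371 + 1096)) = 1/(4469143 + (2*(-12)*41)*(-275)) = 1/(4469143 - 984*(-275)) = 1/(4469143 + 270600) = 1/4739743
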